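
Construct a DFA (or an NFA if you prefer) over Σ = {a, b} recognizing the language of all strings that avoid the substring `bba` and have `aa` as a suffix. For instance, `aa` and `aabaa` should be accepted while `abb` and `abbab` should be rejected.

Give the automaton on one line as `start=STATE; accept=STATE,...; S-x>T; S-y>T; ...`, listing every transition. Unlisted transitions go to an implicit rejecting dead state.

start=s0; accept=s3; s0-a>s1; s0-b>s2; s1-a>s3; s1-b>s2; s2-a>s1; s2-b>s4; s3-a>s3; s3-b>s2; s4-a>s5; s4-b>s4; s5-a>s6; s5-b>s7; s6-a>s6; s6-b>s7; s7-a>s5; s7-b>s7

Run two small machines in parallel and take their product. One (4 states) tracks partial matches of the forbidden pattern `bba`; the other (3 states) tracks how much of the suffix `aa` has currently been matched. Each combined state is a pair, one component from each; accept when both components accept.
An 8-state machine:
        a   b  
>  s0   s1  s2 
   s1   s3  s2 
   s2   s1  s4 
 * s3   s3  s2 
   s4   s5  s4 
   s5   s6  s7 
   s6   s6  s7 
   s7   s5  s7 
(> = start, * = accepting)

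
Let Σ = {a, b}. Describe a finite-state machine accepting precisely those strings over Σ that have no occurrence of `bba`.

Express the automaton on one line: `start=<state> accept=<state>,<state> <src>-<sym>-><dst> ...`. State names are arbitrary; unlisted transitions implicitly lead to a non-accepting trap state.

start=q0 accept=q0,q1,q2 q0-a->q0 q0-b->q1 q1-a->q0 q1-b->q2 q2-a->q3 q2-b->q2 q3-a->q3 q3-b->q3

This is the complement of 'contains `bba`'. Use the same substring-matching states — q0 through q3 holding how much of `bba` has just been matched — but flip the accepting set: everything except the trap q3 accepts.
A 4-state machine:
        a   b  
>* q0   q0  q1 
 * q1   q0  q2 
 * q2   q3  q2 
   q3   q3  q3 
(> = start, * = accepting)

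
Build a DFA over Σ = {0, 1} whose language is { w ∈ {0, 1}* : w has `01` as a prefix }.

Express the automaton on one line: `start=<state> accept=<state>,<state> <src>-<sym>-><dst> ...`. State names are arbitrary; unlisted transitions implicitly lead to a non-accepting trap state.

start=A accept=C A-0->B A-1->D B-0->D B-1->C C-0->C C-1->C D-0->D D-1->D

Walk along `01` while the input agrees: from A take `0` to B, and so on. Any deviation drops to the rejecting sink D. Once C is reached the prefix is confirmed and every continuation is accepted.
A 4-state machine:
       0  1 
>  A   B  D 
   B   D  C 
 * C   C  C 
   D   D  D 
(> = start, * = accepting)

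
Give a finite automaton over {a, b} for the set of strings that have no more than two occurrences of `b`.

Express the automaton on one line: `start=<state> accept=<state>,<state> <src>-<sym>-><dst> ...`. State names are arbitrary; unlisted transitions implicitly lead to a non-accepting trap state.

start=q0 accept=q0,q1,q2 q0-a->q0 q0-b->q1 q1-a->q1 q1-b->q2 q2-a->q2 q2-b->q3 q3-a->q3 q3-b->q3

Count `b`s, saturating at 3: states q0 through q2 mean 0 through 2 `b`s seen; q3 means more than 2. Each `b` increments (capped at q3); other symbols loop. Accept from {q0, q1, q2}.
        a   b  
>* q0   q0  q1 
 * q1   q1  q2 
 * q2   q2  q3 
   q3   q3  q3 
(> = start, * = accepting)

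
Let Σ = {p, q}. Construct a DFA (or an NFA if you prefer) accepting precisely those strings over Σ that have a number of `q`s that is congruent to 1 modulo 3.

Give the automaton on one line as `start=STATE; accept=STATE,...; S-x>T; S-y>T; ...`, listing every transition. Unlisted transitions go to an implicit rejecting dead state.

Keep the running count of `q`s modulo 3: each `q` advances along the cycle A → B → C → A while other symbols loop. Accept at B.
3 states suffice.
       p  q 
>  A   A  B 
 * B   B  C 
   C   C  A 
(> = start, * = accepting)

start=A; accept=B; A-p>A; A-q>B; B-p>B; B-q>C; C-p>C; C-q>A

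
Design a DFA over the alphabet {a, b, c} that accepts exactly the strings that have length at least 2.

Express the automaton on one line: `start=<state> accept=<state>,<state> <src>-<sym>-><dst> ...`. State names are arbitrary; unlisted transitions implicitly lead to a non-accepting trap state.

start=s0 accept=s2,s3 s0-a->s1 s0-b->s1 s0-c->s1 s1-a->s2 s1-b->s2 s1-c->s2 s2-a->s3 s2-b->s3 s2-c->s3 s3-a->s3 s3-b->s3 s3-c->s3

Count input length up to 3: every symbol moves from s0 toward s3, which means 'more than 2' and absorbs. Accept from {s2, s3}.
A 4-state machine:
        a   b   c  
>  s0   s1  s1  s1 
   s1   s2  s2  s2 
 * s2   s3  s3  s3 
 * s3   s3  s3  s3 
(> = start, * = accepting)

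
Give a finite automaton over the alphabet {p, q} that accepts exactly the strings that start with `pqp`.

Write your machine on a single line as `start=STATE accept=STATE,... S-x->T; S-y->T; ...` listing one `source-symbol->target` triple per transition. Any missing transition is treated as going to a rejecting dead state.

Walk along `pqp` while the input agrees: from s0 take `p` to s1, and so on. Any deviation drops to the rejecting sink s4. Once s3 is reached the prefix is confirmed and every continuation is accepted.
A 5-state machine:
        p   q  
>  s0   s1  s4 
   s1   s4  s2 
   s2   s3  s4 
 * s3   s3  s3 
   s4   s4  s4 
(> = start, * = accepting)

start=s0; accept=s3; s0-p->s1; s0-q->s4; s1-p->s4; s1-q->s2; s2-p->s3; s2-q->s4; s3-p->s3; s3-q->s3; s4-p->s4; s4-q->s4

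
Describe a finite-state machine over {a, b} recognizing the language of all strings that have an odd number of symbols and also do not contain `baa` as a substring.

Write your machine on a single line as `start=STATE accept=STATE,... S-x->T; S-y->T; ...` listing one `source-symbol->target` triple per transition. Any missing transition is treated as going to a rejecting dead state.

Run two small machines in parallel and take their product. The first has 2 states tracking the input length modulo 2; the second has 4 states tracking partial matches of the forbidden pattern `baa`. A product state is a pair (one from each), accepting exactly when both do.
        a   b  
>  q0   q1  q2 
 * q1   q0  q3 
 * q2   q4  q3 
   q3   q5  q2 
   q4   q6  q2 
 * q5   q7  q3 
   q6   q7  q7 
   q7   q6  q6 
(> = start, * = accepting)

start=q0; accept=q1,q2,q5; q0-a->q1; q0-b->q2; q1-a->q0; q1-b->q3; q2-a->q4; q2-b->q3; q3-a->q5; q3-b->q2; q4-a->q6; q4-b->q2; q5-a->q7; q5-b->q3; q6-a->q7; q6-b->q7; q7-a->q6; q7-b->q6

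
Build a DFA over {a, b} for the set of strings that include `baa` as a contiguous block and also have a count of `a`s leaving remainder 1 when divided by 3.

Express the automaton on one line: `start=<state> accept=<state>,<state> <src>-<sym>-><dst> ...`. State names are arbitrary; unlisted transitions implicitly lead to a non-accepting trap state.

Handle the two conditions separately and then intersect. One (4 states) tracks whether and how much of `baa` has been seen; the other (3 states) tracks the count of `a`s modulo 3. Each combined state is a pair, one component from each; accept when both components accept.
A 12-state machine:
          a    b  
>  q0     q1   q2 
   q1     q3   q4 
   q2     q5   q2 
   q3     q0   q6 
   q4     q7   q4 
   q5     q8   q4 
   q6     q9   q6 
   q7    q10   q6 
   q8    q10   q8 
   q9    q11   q2 
   q10   q11  q10 
 * q11    q8  q11 
(> = start, * = accepting)

start=q0 accept=q11 q0-a->q1 q0-b->q2 q1-a->q3 q1-b->q4 q2-a->q5 q2-b->q2 q3-a->q0 q3-b->q6 q4-a->q7 q4-b->q4 q5-a->q8 q5-b->q4 q6-a->q9 q6-b->q6 q7-a->q10 q7-b->q6 q8-a->q10 q8-b->q8 q9-a->q11 q9-b->q2 q10-a->q11 q10-b->q10 q11-a->q8 q11-b->q11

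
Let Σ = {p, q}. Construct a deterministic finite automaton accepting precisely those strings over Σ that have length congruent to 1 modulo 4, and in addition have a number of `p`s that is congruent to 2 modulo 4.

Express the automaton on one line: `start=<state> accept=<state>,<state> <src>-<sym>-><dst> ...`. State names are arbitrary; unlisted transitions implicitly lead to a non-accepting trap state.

Handle the two conditions separately and then intersect. One (4 states) tracks the input length modulo 4; the other (4 states) tracks the count of `p`s modulo 4. Each combined state is a pair, one component from each; accept when both components accept.
16 states suffice.
       p  q 
>  A   B  C 
   B   D  E 
   C   E  F 
   D   G  H 
   E   H  I 
   F   I  J 
   G   A  K 
   H   K  L 
   I   L  M 
   J   M  A 
   K   C  N 
   L   N  O 
   M   O  B 
   N   F  P 
 * O   P  D 
   P   J  G 
(> = start, * = accepting)

start=A accept=O A-p->B A-q->C B-p->D B-q->E C-p->E C-q->F D-p->G D-q->H E-p->H E-q->I F-p->I F-q->J G-p->A G-q->K H-p->K H-q->L I-p->L I-q->M J-p->M J-q->A K-p->C K-q->N L-p->N L-q->O M-p->O M-q->B N-p->F N-q->P O-p->P O-q->D P-p->J P-q->G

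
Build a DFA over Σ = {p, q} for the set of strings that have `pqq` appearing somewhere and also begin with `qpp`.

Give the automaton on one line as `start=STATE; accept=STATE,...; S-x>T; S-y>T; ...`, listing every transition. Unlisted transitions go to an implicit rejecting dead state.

Run two small machines in parallel and take their product. The first has 4 states tracking whether and how much of `pqq` has been seen; the second has 5 states tracking whether the input so far still matches the prefix `qpp`. A product state is a pair (one from each), accepting exactly when both do. After merging equivalent states the machine shrinks.
7 states suffice.
        p   q  
>  s0   s1  s2 
   s1   s1  s1 
   s2   s3  s1 
   s3   s4  s1 
   s4   s4  s5 
   s5   s4  s6 
 * s6   s6  s6 
(> = start, * = accepting)

start=s0; accept=s6; s0-p>s1; s0-q>s2; s1-p>s1; s1-q>s1; s2-p>s3; s2-q>s1; s3-p>s4; s3-q>s1; s4-p>s4; s4-q>s5; s5-p>s4; s5-q>s6; s6-p>s6; s6-q>s6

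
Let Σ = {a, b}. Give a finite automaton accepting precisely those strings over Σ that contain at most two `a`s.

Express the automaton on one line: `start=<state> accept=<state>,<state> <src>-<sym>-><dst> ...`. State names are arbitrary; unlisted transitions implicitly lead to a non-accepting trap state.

start=q0 accept=q0,q1,q2 q0-a->q1 q0-b->q0 q1-a->q2 q1-b->q1 q2-a->q3 q2-b->q2 q3-a->q3 q3-b->q3

Count `a`s, saturating at 3: states q0 through q2 mean 0 through 2 `a`s seen; q3 means more than 2. Each `a` increments (capped at q3); other symbols loop. Accept from {q0, q1, q2}.
A 4-state machine:
        a   b  
>* q0   q1  q0 
 * q1   q2  q1 
 * q2   q3  q2 
   q3   q3  q3 
(> = start, * = accepting)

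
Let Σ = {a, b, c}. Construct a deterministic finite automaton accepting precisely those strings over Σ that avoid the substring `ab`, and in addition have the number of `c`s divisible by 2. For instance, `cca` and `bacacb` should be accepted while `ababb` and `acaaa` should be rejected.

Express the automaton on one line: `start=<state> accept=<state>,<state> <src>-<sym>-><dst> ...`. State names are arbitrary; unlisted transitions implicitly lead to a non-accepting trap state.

start=q0 accept=q0,q1 q0-a->q1 q0-b->q0 q0-c->q2 q1-a->q1 q1-b->q3 q1-c->q2 q2-a->q4 q2-b->q2 q2-c->q0 q3-a->q3 q3-b->q3 q3-c->q3 q4-a->q4 q4-b->q3 q4-c->q0

Run two small machines in parallel and take their product. One (3 states) tracks partial matches of the forbidden pattern `ab`; the other (2 states) tracks the count of `c`s modulo 2. Each combined state is a pair, one component from each; accept when both components accept. After merging equivalent states the machine shrinks.
        a   b   c  
>* q0   q1  q0  q2 
 * q1   q1  q3  q2 
   q2   q4  q2  q0 
   q3   q3  q3  q3 
   q4   q4  q3  q0 
(> = start, * = accepting)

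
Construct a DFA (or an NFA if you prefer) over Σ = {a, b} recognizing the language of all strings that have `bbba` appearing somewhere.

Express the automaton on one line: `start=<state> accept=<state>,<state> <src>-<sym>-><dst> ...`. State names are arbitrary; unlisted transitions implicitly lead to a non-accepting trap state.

States q0..q3 record the length of the longest prefix of `bbba` that matches the current input suffix. Reaching q4 means `bbba` has been seen, and we stay there forever. Accept from q4.
5 states suffice.
        a   b  
>  q0   q0  q1 
   q1   q0  q2 
   q2   q0  q3 
   q3   q4  q3 
 * q4   q4  q4 
(> = start, * = accepting)

start=q0 accept=q4 q0-a->q0 q0-b->q1 q1-a->q0 q1-b->q2 q2-a->q0 q2-b->q3 q3-a->q4 q3-b->q3 q4-a->q4 q4-b->q4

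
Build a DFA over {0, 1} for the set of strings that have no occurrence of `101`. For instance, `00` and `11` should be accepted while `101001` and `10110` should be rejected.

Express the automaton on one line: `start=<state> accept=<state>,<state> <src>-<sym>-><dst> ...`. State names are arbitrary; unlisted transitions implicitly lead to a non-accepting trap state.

Track partial matches of the forbidden pattern `101`. State s3 is a dead state reached once `101` has occurred; every other state accepts. s0 means no part of `101` is currently matched.
With 4 states:
        0   1  
>* s0   s0  s1 
 * s1   s2  s1 
 * s2   s0  s3 
   s3   s3  s3 
(> = start, * = accepting)

start=s0 accept=s0,s1,s2 s0-0->s0 s0-1->s1 s1-0->s2 s1-1->s1 s2-0->s0 s2-1->s3 s3-0->s3 s3-1->s3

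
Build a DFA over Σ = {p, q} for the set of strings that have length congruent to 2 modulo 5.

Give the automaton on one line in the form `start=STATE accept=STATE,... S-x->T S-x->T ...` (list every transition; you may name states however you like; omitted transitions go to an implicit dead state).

Count input length modulo 5: every symbol advances one step around the cycle s0 → s1 → s2 → s3 → s4 → s0. Accept at s2.
With 5 states:
        p   q  
>  s0   s1  s1 
   s1   s2  s2 
 * s2   s3  s3 
   s3   s4  s4 
   s4   s0  s0 
(> = start, * = accepting)

start=s0 accept=s2 s0-p->s1 s0-q->s1 s1-p->s2 s1-q->s2 s2-p->s3 s2-q->s3 s3-p->s4 s3-q->s4 s4-p->s0 s4-q->s0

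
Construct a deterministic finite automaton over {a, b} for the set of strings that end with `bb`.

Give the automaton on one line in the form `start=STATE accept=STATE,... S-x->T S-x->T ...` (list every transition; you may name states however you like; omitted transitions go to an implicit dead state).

Let each state record the length of the longest suffix of the input read so far that is also a prefix of `bb`. q1 means the last symbol is `b`; q2 means the last 2 symbols are `bb`. Accept only at q2, where the string currently ends in `bb`.
With 3 states:
        a   b  
>  q0   q0  q1 
   q1   q0  q2 
 * q2   q0  q2 
(> = start, * = accepting)

start=q0 accept=q2 q0-a->q0 q0-b->q1 q1-a->q0 q1-b->q2 q2-a->q0 q2-b->q2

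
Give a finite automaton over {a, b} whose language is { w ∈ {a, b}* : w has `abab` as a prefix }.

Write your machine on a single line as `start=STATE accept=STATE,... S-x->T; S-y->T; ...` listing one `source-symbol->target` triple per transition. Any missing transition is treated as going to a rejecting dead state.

Check the first 4 symbols one by one: s0 through s3 record how many have matched `abab` so far; any wrong symbol goes to the dead state s5. After all 4 match we enter the accepting sink s4.
A 6-state machine:
        a   b  
>  s0   s1  s5 
   s1   s5  s2 
   s2   s3  s5 
   s3   s5  s4 
 * s4   s4  s4 
   s5   s5  s5 
(> = start, * = accepting)

start=s0; accept=s4; s0-a->s1; s0-b->s5; s1-a->s5; s1-b->s2; s2-a->s3; s2-b->s5; s3-a->s5; s3-b->s4; s4-a->s4; s4-b->s4; s5-a->s5; s5-b->s5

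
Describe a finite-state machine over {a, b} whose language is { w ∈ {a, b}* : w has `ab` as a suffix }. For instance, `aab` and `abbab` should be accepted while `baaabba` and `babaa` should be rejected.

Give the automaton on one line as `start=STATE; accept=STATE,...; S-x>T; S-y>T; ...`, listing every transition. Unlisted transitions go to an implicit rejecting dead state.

Let each state record the length of the longest suffix of the input read so far that is also a prefix of `ab`. q1 means the last symbol is `a`; q2 means the last 2 symbols are `ab`. Accept only at q2, where the string currently ends in `ab`.
A 3-state machine:
        a   b  
>  q0   q1  q0 
   q1   q1  q2 
 * q2   q1  q0 
(> = start, * = accepting)

start=q0; accept=q2; q0-a>q1; q0-b>q0; q1-a>q1; q1-b>q2; q2-a>q1; q2-b>q0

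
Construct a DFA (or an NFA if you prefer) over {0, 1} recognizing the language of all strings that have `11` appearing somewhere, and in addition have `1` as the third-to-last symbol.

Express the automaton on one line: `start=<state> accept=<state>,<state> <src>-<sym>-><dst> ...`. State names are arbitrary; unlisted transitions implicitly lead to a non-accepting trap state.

start=q0 accept=q3,q4,q5,q6 q0-0->q0 q0-1->q1 q1-0->q0 q1-1->q2 q2-0->q3 q2-1->q4 q3-0->q5 q3-1->q6 q4-0->q3 q4-1->q4 q5-0->q7 q5-1->q8 q6-0->q9 q6-1->q2 q7-0->q7 q7-1->q8 q8-0->q9 q8-1->q2 q9-0->q5 q9-1->q6

Handle the two conditions separately and then intersect. One (3 states) tracks whether and how much of `11` has been seen; the other (15 states) tracks the last 3 symbols read. Each combined state is a pair, one component from each; accept when both components accept. After merging equivalent states the machine shrinks.
10 states suffice.
        0   1  
>  q0   q0  q1 
   q1   q0  q2 
   q2   q3  q4 
 * q3   q5  q6 
 * q4   q3  q4 
 * q5   q7  q8 
 * q6   q9  q2 
   q7   q7  q8 
   q8   q9  q2 
   q9   q5  q6 
(> = start, * = accepting)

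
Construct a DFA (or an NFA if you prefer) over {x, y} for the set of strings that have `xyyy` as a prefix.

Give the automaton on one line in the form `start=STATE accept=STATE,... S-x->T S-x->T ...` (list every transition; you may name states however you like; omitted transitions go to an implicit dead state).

Check the first 4 symbols one by one: S0 through S3 record how many have matched `xyyy` so far; any wrong symbol goes to the dead state S5. After all 4 match we enter the accepting sink S4.
A 6-state machine:
        x   y  
>  S0   S1  S5 
   S1   S5  S2 
   S2   S5  S3 
   S3   S5  S4 
 * S4   S4  S4 
   S5   S5  S5 
(> = start, * = accepting)

start=S0 accept=S4 S0-x->S1 S0-y->S5 S1-x->S5 S1-y->S2 S2-x->S5 S2-y->S3 S3-x->S5 S3-y->S4 S4-x->S4 S4-y->S4 S5-x->S5 S5-y->S5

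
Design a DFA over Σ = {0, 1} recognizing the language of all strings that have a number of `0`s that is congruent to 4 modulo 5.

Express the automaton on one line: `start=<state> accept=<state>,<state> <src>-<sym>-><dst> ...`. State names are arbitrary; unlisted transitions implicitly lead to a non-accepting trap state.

start=q0 accept=q4 q0-0->q1 q0-1->q0 q1-0->q2 q1-1->q1 q2-0->q3 q2-1->q2 q3-0->q4 q3-1->q3 q4-0->q0 q4-1->q4

The only thing that matters is how many `0`s have appeared, reduced mod 5. Use one state per residue: q0 for 0, …, q4 for 4. Reading `0` moves to the next residue; anything else stays put. q4 is accepting.
        0   1  
>  q0   q1  q0 
   q1   q2  q1 
   q2   q3  q2 
   q3   q4  q3 
 * q4   q0  q4 
(> = start, * = accepting)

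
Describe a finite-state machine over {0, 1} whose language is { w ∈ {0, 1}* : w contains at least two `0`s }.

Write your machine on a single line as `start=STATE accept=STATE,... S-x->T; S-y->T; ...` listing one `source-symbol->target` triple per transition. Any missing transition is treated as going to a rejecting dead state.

Count `0`s, saturating at 3: states A through C mean 0 through 2 `0`s seen; D means more than 2. Each `0` increments (capped at D); other symbols loop. Accept from {C, D}.
       0  1 
>  A   B  A 
   B   C  B 
 * C   D  C 
 * D   D  D 
(> = start, * = accepting)

start=A; accept=C,D; A-0->B; A-1->A; B-0->C; B-1->B; C-0->D; C-1->C; D-0->D; D-1->D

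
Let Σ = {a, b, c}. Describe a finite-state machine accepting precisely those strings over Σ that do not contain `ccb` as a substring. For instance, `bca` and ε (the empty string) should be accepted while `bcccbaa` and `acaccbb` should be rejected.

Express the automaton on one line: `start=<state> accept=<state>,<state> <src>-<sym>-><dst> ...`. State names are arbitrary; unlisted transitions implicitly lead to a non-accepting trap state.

This is the complement of 'contains `ccb`'. Use the same substring-matching states — s0 through s3 holding how much of `ccb` has just been matched — but flip the accepting set: everything except the trap s3 accepts.
4 states suffice.
        a   b   c  
>* s0   s0  s0  s1 
 * s1   s0  s0  s2 
 * s2   s0  s3  s2 
   s3   s3  s3  s3 
(> = start, * = accepting)

start=s0 accept=s0,s1,s2 s0-a->s0 s0-b->s0 s0-c->s1 s1-a->s0 s1-b->s0 s1-c->s2 s2-a->s0 s2-b->s3 s2-c->s2 s3-a->s3 s3-b->s3 s3-c->s3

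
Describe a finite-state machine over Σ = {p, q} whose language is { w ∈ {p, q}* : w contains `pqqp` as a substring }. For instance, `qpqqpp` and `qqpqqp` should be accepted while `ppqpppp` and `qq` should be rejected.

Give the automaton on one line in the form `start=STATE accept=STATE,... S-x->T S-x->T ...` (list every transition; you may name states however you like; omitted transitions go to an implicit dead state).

start=S0 accept=S4 S0-p->S1 S0-q->S0 S1-p->S1 S1-q->S2 S2-p->S1 S2-q->S3 S3-p->S4 S3-q->S0 S4-p->S4 S4-q->S4

Track how much of `pqqp` has been matched so far: state S0 is no progress, S4 is the absorbing accept state reached once `pqqp` has occurred. Intermediate states record partial matches; on a mismatch, fall back to the longest reusable overlap.
A 5-state machine:
        p   q  
>  S0   S1  S0 
   S1   S1  S2 
   S2   S1  S3 
   S3   S4  S0 
 * S4   S4  S4 
(> = start, * = accepting)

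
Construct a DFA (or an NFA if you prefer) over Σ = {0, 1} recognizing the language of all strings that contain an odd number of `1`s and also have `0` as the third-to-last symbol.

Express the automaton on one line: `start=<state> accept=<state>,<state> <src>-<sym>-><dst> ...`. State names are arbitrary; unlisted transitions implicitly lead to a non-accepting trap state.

start=s0 accept=s6,s7,s10,s11 s0-0->s1 s0-1->s2 s1-0->s3 s1-1->s4 s2-0->s5 s2-1->s0 s3-0->s3 s3-1->s6 s4-0->s7 s4-1->s0 s5-0->s8 s5-1->s9 s6-0->s7 s6-1->s0 s7-0->s8 s7-1->s9 s8-0->s10 s8-1->s9 s9-0->s1 s9-1->s11 s10-0->s10 s10-1->s9 s11-0->s5 s11-1->s0

Build one automaton per condition and run them in lockstep. One (2 states) tracks the count of `1`s modulo 2; the other (15 states) tracks the last 3 symbols read. Each combined state is a pair, one component from each; accept when both components accept. Equivalent product states are then merged.
12 states suffice.
          0    1  
>  s0     s1   s2 
   s1     s3   s4 
   s2     s5   s0 
   s3     s3   s6 
   s4     s7   s0 
   s5     s8   s9 
 * s6     s7   s0 
 * s7     s8   s9 
   s8    s10   s9 
   s9     s1  s11 
 * s10   s10   s9 
 * s11    s5   s0 
(> = start, * = accepting)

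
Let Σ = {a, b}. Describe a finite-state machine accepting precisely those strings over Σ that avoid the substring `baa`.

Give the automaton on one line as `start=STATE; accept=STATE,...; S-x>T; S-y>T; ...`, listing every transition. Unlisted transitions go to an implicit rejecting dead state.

Track partial matches of the forbidden pattern `baa`. State q3 is a dead state reached once `baa` has occurred; every other state accepts. q0 means no part of `baa` is currently matched.
With 4 states:
        a   b  
>* q0   q0  q1 
 * q1   q2  q1 
 * q2   q3  q1 
   q3   q3  q3 
(> = start, * = accepting)

start=q0; accept=q0,q1,q2; q0-a>q0; q0-b>q1; q1-a>q2; q1-b>q1; q2-a>q3; q2-b>q1; q3-a>q3; q3-b>q3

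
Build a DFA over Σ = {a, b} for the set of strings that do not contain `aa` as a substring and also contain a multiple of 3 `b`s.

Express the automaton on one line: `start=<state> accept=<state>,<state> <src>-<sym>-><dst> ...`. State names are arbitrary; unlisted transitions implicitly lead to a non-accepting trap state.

Run two small machines in parallel and take their product. The first has 3 states tracking partial matches of the forbidden pattern `aa`; the second has 3 states tracking the count of `b`s modulo 3. A product state is a pair (one from each), accepting exactly when both do. Minimizing collapses redundant product states.
        a   b  
>* q0   q1  q2 
 * q1   q3  q2 
   q2   q4  q5 
   q3   q3  q3 
   q4   q3  q5 
   q5   q6  q0 
   q6   q3  q0 
(> = start, * = accepting)

start=q0 accept=q0,q1 q0-a->q1 q0-b->q2 q1-a->q3 q1-b->q2 q2-a->q4 q2-b->q5 q3-a->q3 q3-b->q3 q4-a->q3 q4-b->q5 q5-a->q6 q5-b->q0 q6-a->q3 q6-b->q0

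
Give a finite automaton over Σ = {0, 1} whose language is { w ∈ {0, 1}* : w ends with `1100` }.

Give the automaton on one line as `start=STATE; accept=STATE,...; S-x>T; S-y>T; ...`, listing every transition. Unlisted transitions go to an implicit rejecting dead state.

start=S0; accept=S4; S0-0>S0; S0-1>S1; S1-0>S0; S1-1>S2; S2-0>S3; S2-1>S2; S3-0>S4; S3-1>S1; S4-0>S0; S4-1>S1

Remember how much of `1100` the current input suffix matches. State S0 means no match yet; S1 means the last symbol is `1`; S2 means the last 2 symbols are `11`; S3 means the last 3 symbols are `110`; S4 means the last 4 symbols are `1100`. Only S4 accepts. On a mismatch, fall back to the longest proper suffix that is still a prefix of `1100`.
5 states suffice.
        0   1  
>  S0   S0  S1 
   S1   S0  S2 
   S2   S3  S2 
   S3   S4  S1 
 * S4   S0  S1 
(> = start, * = accepting)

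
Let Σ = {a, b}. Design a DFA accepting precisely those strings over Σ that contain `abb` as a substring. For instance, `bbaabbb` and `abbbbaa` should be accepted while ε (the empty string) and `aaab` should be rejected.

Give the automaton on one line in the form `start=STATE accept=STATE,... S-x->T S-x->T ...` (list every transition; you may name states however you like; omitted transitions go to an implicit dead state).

start=q0 accept=q3 q0-a->q1 q0-b->q0 q1-a->q1 q1-b->q2 q2-a->q1 q2-b->q3 q3-a->q3 q3-b->q3

States q0..q2 record the length of the longest prefix of `abb` that matches the current input suffix. Reaching q3 means `abb` has been seen, and we stay there forever. Accept from q3.
With 4 states:
        a   b  
>  q0   q1  q0 
   q1   q1  q2 
   q2   q1  q3 
 * q3   q3  q3 
(> = start, * = accepting)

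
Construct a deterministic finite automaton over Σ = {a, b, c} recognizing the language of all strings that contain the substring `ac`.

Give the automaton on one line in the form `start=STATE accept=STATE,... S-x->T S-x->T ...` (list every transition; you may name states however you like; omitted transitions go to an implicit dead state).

States s0..s1 record the length of the longest prefix of `ac` that matches the current input suffix. Reaching s2 means `ac` has been seen, and we stay there forever. Accept from s2.
3 states suffice.
        a   b   c  
>  s0   s1  s0  s0 
   s1   s1  s0  s2 
 * s2   s2  s2  s2 
(> = start, * = accepting)

start=s0 accept=s2 s0-a->s1 s0-b->s0 s0-c->s0 s1-a->s1 s1-b->s0 s1-c->s2 s2-a->s2 s2-b->s2 s2-c->s2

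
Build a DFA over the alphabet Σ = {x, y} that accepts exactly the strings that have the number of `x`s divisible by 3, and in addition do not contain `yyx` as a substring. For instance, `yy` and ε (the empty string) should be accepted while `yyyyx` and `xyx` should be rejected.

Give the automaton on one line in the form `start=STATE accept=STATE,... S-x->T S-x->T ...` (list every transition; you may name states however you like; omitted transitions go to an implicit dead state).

start=A accept=A,C,F A-x->B A-y->C B-x->D B-y->E C-x->B C-y->F D-x->A D-y->G E-x->D E-y->H F-x->I F-y->F G-x->A G-y->J H-x->K H-y->H I-x->K I-y->I J-x->L J-y->J K-x->L K-y->K L-x->I L-y->L

Run two small machines in parallel and take their product. The first has 3 states tracking the count of `x`s modulo 3; the second has 4 states tracking partial matches of the forbidden pattern `yyx`. A product state is a pair (one from each), accepting exactly when both do.
A 12-state machine:
       x  y 
>* A   B  C 
   B   D  E 
 * C   B  F 
   D   A  G 
   E   D  H 
 * F   I  F 
   G   A  J 
   H   K  H 
   I   K  I 
   J   L  J 
   K   L  K 
   L   I  L 
(> = start, * = accepting)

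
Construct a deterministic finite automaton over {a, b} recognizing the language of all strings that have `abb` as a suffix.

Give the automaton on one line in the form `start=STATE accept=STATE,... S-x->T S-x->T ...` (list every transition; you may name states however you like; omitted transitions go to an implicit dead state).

Let each state record the length of the longest suffix of the input read so far that is also a prefix of `abb`. S1 means the last symbol is `a`; S2 means the last 2 symbols are `ab`; S3 means the last 3 symbols are `abb`. Accept only at S3, where the string currently ends in `abb`.
4 states suffice.
        a   b  
>  S0   S1  S0 
   S1   S1  S2 
   S2   S1  S3 
 * S3   S1  S0 
(> = start, * = accepting)

start=S0 accept=S3 S0-a->S1 S0-b->S0 S1-a->S1 S1-b->S2 S2-a->S1 S2-b->S3 S3-a->S1 S3-b->S0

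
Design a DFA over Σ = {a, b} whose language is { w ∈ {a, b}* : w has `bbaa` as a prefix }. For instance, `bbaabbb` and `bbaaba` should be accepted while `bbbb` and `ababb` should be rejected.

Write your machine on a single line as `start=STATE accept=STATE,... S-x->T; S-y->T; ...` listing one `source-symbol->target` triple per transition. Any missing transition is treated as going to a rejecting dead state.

start=s0; accept=s4; s0-a->s5; s0-b->s1; s1-a->s5; s1-b->s2; s2-a->s3; s2-b->s5; s3-a->s4; s3-b->s5; s4-a->s4; s4-b->s4; s5-a->s5; s5-b->s5

Check the first 4 symbols one by one: s0 through s3 record how many have matched `bbaa` so far; any wrong symbol goes to the dead state s5. After all 4 match we enter the accepting sink s4.
        a   b  
>  s0   s5  s1 
   s1   s5  s2 
   s2   s3  s5 
   s3   s4  s5 
 * s4   s4  s4 
   s5   s5  s5 
(> = start, * = accepting)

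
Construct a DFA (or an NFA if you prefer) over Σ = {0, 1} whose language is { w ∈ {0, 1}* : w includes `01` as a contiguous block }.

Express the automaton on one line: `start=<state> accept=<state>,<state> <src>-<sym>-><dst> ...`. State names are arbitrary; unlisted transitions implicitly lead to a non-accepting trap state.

States S0..S1 record the length of the longest prefix of `01` that matches the current input suffix. Reaching S2 means `01` has been seen, and we stay there forever. Accept from S2.
With 3 states:
        0   1  
>  S0   S1  S0 
   S1   S1  S2 
 * S2   S2  S2 
(> = start, * = accepting)

start=S0 accept=S2 S0-0->S1 S0-1->S0 S1-0->S1 S1-1->S2 S2-0->S2 S2-1->S2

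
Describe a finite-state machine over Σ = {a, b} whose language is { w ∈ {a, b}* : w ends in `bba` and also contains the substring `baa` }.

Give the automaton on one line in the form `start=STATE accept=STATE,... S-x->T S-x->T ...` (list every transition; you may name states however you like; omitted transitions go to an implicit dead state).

Build one automaton per condition and run them in lockstep. The first has 4 states tracking how much of the suffix `bba` has currently been matched; the second has 4 states tracking whether and how much of `baa` has been seen. A product state is a pair (one from each), accepting exactly when both do. Minimizing collapses redundant product states.
A 7-state machine:
        a   b  
>  q0   q0  q1 
   q1   q2  q1 
   q2   q3  q1 
   q3   q3  q4 
   q4   q3  q5 
   q5   q6  q5 
 * q6   q3  q4 
(> = start, * = accepting)

start=q0 accept=q6 q0-a->q0 q0-b->q1 q1-a->q2 q1-b->q1 q2-a->q3 q2-b->q1 q3-a->q3 q3-b->q4 q4-a->q3 q4-b->q5 q5-a->q6 q5-b->q5 q6-a->q3 q6-b->q4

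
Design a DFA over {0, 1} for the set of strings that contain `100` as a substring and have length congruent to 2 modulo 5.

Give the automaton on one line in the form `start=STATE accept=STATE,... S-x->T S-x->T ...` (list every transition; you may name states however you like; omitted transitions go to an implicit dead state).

Build one automaton per condition and run them in lockstep. One (4 states) tracks whether and how much of `100` has been seen; the other (5 states) tracks the input length modulo 5. Each combined state is a pair, one component from each; accept when both components accept.
20 states suffice.
          0    1  
>  S0     S1   S2 
   S1     S3   S4 
   S2     S5   S4 
   S3     S6   S7 
   S4     S8   S7 
   S5     S9   S7 
   S6    S10  S11 
   S7    S12  S11 
   S8    S13  S11 
   S9    S13  S13 
   S10    S0  S14 
   S11   S15  S14 
   S12   S16  S14 
   S13   S16  S16 
   S14   S17   S2 
   S15   S18   S2 
   S16   S18  S18 
   S17   S19   S4 
   S18   S19  S19 
 * S19    S9   S9 
(> = start, * = accepting)

start=S0 accept=S19 S0-0->S1 S0-1->S2 S1-0->S3 S1-1->S4 S2-0->S5 S2-1->S4 S3-0->S6 S3-1->S7 S4-0->S8 S4-1->S7 S5-0->S9 S5-1->S7 S6-0->S10 S6-1->S11 S7-0->S12 S7-1->S11 S8-0->S13 S8-1->S11 S9-0->S13 S9-1->S13 S10-0->S0 S10-1->S14 S11-0->S15 S11-1->S14 S12-0->S16 S12-1->S14 S13-0->S16 S13-1->S16 S14-0->S17 S14-1->S2 S15-0->S18 S15-1->S2 S16-0->S18 S16-1->S18 S17-0->S19 S17-1->S4 S18-0->S19 S18-1->S19 S19-0->S9 S19-1->S9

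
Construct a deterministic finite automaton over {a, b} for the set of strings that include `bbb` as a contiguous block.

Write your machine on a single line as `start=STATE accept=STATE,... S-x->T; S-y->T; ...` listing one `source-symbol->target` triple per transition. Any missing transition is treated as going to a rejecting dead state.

start=s0; accept=s3; s0-a->s0; s0-b->s1; s1-a->s0; s1-b->s2; s2-a->s0; s2-b->s3; s3-a->s3; s3-b->s3

Track how much of `bbb` has been matched so far: state s0 is no progress, s3 is the absorbing accept state reached once `bbb` has occurred. Intermediate states record partial matches; on a mismatch, fall back to the longest reusable overlap.
With 4 states:
        a   b  
>  s0   s0  s1 
   s1   s0  s2 
   s2   s0  s3 
 * s3   s3  s3 
(> = start, * = accepting)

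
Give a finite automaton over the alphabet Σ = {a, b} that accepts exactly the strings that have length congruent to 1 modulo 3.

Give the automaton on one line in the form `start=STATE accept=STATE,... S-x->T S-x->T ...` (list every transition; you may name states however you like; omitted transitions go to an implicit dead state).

start=S0 accept=S1 S0-a->S1 S0-b->S1 S1-a->S2 S1-b->S2 S2-a->S0 S2-b->S0

Count input length modulo 3: every symbol advances one step around the cycle S0 → S1 → S2 → S0. Accept at S1.
A 3-state machine:
        a   b  
>  S0   S1  S1 
 * S1   S2  S2 
   S2   S0  S0 
(> = start, * = accepting)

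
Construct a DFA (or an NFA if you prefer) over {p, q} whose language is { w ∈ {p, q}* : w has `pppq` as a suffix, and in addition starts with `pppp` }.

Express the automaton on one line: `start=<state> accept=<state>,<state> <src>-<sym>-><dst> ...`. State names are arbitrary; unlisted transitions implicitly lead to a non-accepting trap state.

Handle the two conditions separately and then intersect. One (5 states) tracks how much of the suffix `pppq` has currently been matched; the other (6 states) tracks whether the input so far still matches the prefix `pppp`. Each combined state is a pair, one component from each; accept when both components accept.
          p    q  
>  S0     S1   S2 
   S1     S3   S2 
   S2     S4   S2 
   S3     S5   S2 
   S4     S6   S2 
   S5     S7   S8 
   S6     S9   S2 
   S7     S7  S10 
   S8     S4   S2 
   S9     S9   S8 
 * S10   S11  S12 
   S11   S13  S12 
   S12   S11  S12 
   S13    S7  S12 
(> = start, * = accepting)

start=S0 accept=S10 S0-p->S1 S0-q->S2 S1-p->S3 S1-q->S2 S2-p->S4 S2-q->S2 S3-p->S5 S3-q->S2 S4-p->S6 S4-q->S2 S5-p->S7 S5-q->S8 S6-p->S9 S6-q->S2 S7-p->S7 S7-q->S10 S8-p->S4 S8-q->S2 S9-p->S9 S9-q->S8 S10-p->S11 S10-q->S12 S11-p->S13 S11-q->S12 S12-p->S11 S12-q->S12 S13-p->S7 S13-q->S12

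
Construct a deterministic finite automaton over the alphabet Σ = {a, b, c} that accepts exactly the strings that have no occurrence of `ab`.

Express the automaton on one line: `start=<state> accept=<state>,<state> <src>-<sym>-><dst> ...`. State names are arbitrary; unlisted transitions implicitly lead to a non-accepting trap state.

start=q0 accept=q0,q1 q0-a->q1 q0-b->q0 q0-c->q0 q1-a->q1 q1-b->q2 q1-c->q0 q2-a->q2 q2-b->q2 q2-c->q2

This is the complement of 'contains `ab`'. Use the same substring-matching states — q0 through q2 holding how much of `ab` has just been matched — but flip the accepting set: everything except the trap q2 accepts.
        a   b   c  
>* q0   q1  q0  q0 
 * q1   q1  q2  q0 
   q2   q2  q2  q2 
(> = start, * = accepting)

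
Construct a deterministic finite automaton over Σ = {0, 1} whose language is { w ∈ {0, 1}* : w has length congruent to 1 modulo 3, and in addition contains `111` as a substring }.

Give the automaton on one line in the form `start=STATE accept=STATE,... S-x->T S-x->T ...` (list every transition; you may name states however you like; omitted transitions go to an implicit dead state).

start=q0 accept=q10 q0-0->q1 q0-1->q2 q1-0->q3 q1-1->q4 q2-0->q3 q2-1->q5 q3-0->q0 q3-1->q6 q4-0->q0 q4-1->q7 q5-0->q0 q5-1->q8 q6-0->q1 q6-1->q9 q7-0->q1 q7-1->q10 q8-0->q10 q8-1->q10 q9-0->q3 q9-1->q11 q10-0->q11 q10-1->q11 q11-0->q8 q11-1->q8

Build one automaton per condition and run them in lockstep. One (3 states) tracks the input length modulo 3; the other (4 states) tracks whether and how much of `111` has been seen. Each combined state is a pair, one component from each; accept when both components accept.
          0    1  
>  q0     q1   q2 
   q1     q3   q4 
   q2     q3   q5 
   q3     q0   q6 
   q4     q0   q7 
   q5     q0   q8 
   q6     q1   q9 
   q7     q1  q10 
   q8    q10  q10 
   q9     q3  q11 
 * q10   q11  q11 
   q11    q8   q8 
(> = start, * = accepting)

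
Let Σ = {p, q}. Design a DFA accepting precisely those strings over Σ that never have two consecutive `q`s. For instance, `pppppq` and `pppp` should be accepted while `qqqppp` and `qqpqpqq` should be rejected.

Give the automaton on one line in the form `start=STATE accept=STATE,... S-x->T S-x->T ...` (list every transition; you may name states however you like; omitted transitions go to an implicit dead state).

start=S0 accept=S0,S1 S0-p->S0 S0-q->S1 S1-p->S0 S1-q->S2 S2-p->S2 S2-q->S2

This is the complement of 'contains `qq`'. Use the same substring-matching states — S0 through S2 holding how much of `qq` has just been matched — but flip the accepting set: everything except the trap S2 accepts.
With 3 states:
        p   q  
>* S0   S0  S1 
 * S1   S0  S2 
   S2   S2  S2 
(> = start, * = accepting)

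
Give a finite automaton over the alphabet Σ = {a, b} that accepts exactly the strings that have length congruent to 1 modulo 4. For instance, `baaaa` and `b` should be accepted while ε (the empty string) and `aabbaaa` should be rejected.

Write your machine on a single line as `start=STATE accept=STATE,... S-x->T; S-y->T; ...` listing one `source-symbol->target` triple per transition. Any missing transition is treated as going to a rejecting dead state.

Only the length mod 4 matters, so use a 4-cycle: from any state, every input symbol moves to the next state, wrapping s3 back to s0. Mark s1 accepting.
        a   b  
>  s0   s1  s1 
 * s1   s2  s2 
   s2   s3  s3 
   s3   s0  s0 
(> = start, * = accepting)

start=s0; accept=s1; s0-a->s1; s0-b->s1; s1-a->s2; s1-b->s2; s2-a->s3; s2-b->s3; s3-a->s0; s3-b->s0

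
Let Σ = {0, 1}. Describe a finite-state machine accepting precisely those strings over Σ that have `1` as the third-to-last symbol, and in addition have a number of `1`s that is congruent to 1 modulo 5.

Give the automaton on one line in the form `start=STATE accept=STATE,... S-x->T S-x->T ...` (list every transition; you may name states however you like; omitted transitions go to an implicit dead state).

start=s0 accept=s4,s12,s14,s15 s0-0->s0 s0-1->s1 s1-0->s2 s1-1->s3 s2-0->s4 s2-1->s3 s3-0->s3 s3-1->s5 s4-0->s6 s4-1->s3 s5-0->s5 s5-1->s7 s6-0->s6 s6-1->s3 s7-0->s8 s7-1->s9 s8-0->s8 s8-1->s10 s9-0->s11 s9-1->s12 s10-0->s11 s10-1->s13 s11-0->s0 s11-1->s14 s12-0->s15 s12-1->s3 s13-0->s15 s13-1->s3 s14-0->s2 s14-1->s3 s15-0->s4 s15-1->s3

Run two small machines in parallel and take their product. One (15 states) tracks the last 3 symbols read; the other (5 states) tracks the count of `1`s modulo 5. Each combined state is a pair, one component from each; accept when both components accept. Minimizing collapses redundant product states.
A 16-state machine:
          0    1  
>  s0     s0   s1 
   s1     s2   s3 
   s2     s4   s3 
   s3     s3   s5 
 * s4     s6   s3 
   s5     s5   s7 
   s6     s6   s3 
   s7     s8   s9 
   s8     s8  s10 
   s9    s11  s12 
   s10   s11  s13 
   s11    s0  s14 
 * s12   s15   s3 
   s13   s15   s3 
 * s14    s2   s3 
 * s15    s4   s3 
(> = start, * = accepting)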